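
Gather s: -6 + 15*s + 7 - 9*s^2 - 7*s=-9*s^2 + 8*s + 1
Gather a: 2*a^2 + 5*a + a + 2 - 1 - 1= 2*a^2 + 6*a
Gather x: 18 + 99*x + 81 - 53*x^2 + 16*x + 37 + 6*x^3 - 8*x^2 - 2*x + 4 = 6*x^3 - 61*x^2 + 113*x + 140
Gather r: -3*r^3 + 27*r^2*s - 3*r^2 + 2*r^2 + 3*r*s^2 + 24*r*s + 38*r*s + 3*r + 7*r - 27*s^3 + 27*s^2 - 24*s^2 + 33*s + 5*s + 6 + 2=-3*r^3 + r^2*(27*s - 1) + r*(3*s^2 + 62*s + 10) - 27*s^3 + 3*s^2 + 38*s + 8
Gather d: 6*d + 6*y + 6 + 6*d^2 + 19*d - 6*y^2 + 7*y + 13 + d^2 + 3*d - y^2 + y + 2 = 7*d^2 + 28*d - 7*y^2 + 14*y + 21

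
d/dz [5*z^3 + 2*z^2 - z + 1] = 15*z^2 + 4*z - 1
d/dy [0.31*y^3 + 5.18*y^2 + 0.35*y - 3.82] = 0.93*y^2 + 10.36*y + 0.35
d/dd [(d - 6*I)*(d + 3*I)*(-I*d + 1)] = -3*I*d^2 - 4*d - 21*I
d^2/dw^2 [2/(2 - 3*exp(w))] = (-18*exp(w) - 12)*exp(w)/(3*exp(w) - 2)^3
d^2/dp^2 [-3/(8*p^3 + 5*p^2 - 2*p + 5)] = 6*((24*p + 5)*(8*p^3 + 5*p^2 - 2*p + 5) - 4*(12*p^2 + 5*p - 1)^2)/(8*p^3 + 5*p^2 - 2*p + 5)^3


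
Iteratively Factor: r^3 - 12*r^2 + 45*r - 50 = (r - 5)*(r^2 - 7*r + 10) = (r - 5)^2*(r - 2)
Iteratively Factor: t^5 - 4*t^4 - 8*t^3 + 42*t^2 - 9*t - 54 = (t - 2)*(t^4 - 2*t^3 - 12*t^2 + 18*t + 27) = (t - 2)*(t + 3)*(t^3 - 5*t^2 + 3*t + 9) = (t - 3)*(t - 2)*(t + 3)*(t^2 - 2*t - 3) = (t - 3)^2*(t - 2)*(t + 3)*(t + 1)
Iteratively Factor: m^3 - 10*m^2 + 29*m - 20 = (m - 4)*(m^2 - 6*m + 5) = (m - 5)*(m - 4)*(m - 1)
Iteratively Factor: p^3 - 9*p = (p)*(p^2 - 9) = p*(p + 3)*(p - 3)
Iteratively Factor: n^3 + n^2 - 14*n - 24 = (n - 4)*(n^2 + 5*n + 6) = (n - 4)*(n + 3)*(n + 2)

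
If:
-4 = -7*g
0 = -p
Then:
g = 4/7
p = 0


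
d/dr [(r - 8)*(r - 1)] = 2*r - 9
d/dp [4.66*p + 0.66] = 4.66000000000000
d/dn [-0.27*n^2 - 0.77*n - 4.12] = -0.54*n - 0.77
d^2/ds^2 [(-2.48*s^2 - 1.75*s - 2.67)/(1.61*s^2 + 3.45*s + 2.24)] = (7.105427357601e-15*s^4 + 18.47797*s^3 + 12.13779*s^2 - 51.11589*s - 42.14047)/(4.173281*s^6 + 26.828235*s^5 + 74.907987*s^4 + 115.716105*s^3 + 104.219808*s^2 + 51.93216*s + 11.239424)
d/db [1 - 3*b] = -3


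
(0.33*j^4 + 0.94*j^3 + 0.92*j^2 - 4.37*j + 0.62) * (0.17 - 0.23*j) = -0.0759*j^5 - 0.1601*j^4 - 0.0518*j^3 + 1.1615*j^2 - 0.8855*j + 0.1054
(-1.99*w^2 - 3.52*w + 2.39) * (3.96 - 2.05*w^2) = 4.0795*w^4 + 7.216*w^3 - 12.7799*w^2 - 13.9392*w + 9.4644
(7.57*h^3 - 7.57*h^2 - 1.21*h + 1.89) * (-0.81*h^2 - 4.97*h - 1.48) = -6.1317*h^5 - 31.4912*h^4 + 27.3994*h^3 + 15.6864*h^2 - 7.6025*h - 2.7972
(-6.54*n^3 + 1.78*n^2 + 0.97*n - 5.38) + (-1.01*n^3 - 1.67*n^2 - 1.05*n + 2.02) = -7.55*n^3 + 0.11*n^2 - 0.0800000000000001*n - 3.36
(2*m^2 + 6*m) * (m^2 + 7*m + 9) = 2*m^4 + 20*m^3 + 60*m^2 + 54*m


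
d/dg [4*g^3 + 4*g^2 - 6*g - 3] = 12*g^2 + 8*g - 6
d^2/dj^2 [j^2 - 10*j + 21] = 2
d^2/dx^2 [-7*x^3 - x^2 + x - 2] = -42*x - 2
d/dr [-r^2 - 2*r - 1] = -2*r - 2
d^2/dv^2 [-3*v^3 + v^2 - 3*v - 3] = 2 - 18*v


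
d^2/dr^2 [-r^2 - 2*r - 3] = -2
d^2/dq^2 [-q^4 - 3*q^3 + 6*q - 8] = 6*q*(-2*q - 3)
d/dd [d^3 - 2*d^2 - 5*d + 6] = 3*d^2 - 4*d - 5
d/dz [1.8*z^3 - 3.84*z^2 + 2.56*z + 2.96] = 5.4*z^2 - 7.68*z + 2.56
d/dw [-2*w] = -2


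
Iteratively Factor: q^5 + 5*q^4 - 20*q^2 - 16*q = (q + 1)*(q^4 + 4*q^3 - 4*q^2 - 16*q) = (q + 1)*(q + 2)*(q^3 + 2*q^2 - 8*q) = (q + 1)*(q + 2)*(q + 4)*(q^2 - 2*q) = q*(q + 1)*(q + 2)*(q + 4)*(q - 2)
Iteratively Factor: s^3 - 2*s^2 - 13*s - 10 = (s - 5)*(s^2 + 3*s + 2) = (s - 5)*(s + 2)*(s + 1)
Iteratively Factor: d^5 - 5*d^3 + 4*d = (d)*(d^4 - 5*d^2 + 4) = d*(d + 1)*(d^3 - d^2 - 4*d + 4) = d*(d - 1)*(d + 1)*(d^2 - 4) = d*(d - 2)*(d - 1)*(d + 1)*(d + 2)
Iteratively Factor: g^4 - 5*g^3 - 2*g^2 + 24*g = (g)*(g^3 - 5*g^2 - 2*g + 24) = g*(g + 2)*(g^2 - 7*g + 12) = g*(g - 4)*(g + 2)*(g - 3)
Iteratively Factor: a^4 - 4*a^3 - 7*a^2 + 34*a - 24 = (a + 3)*(a^3 - 7*a^2 + 14*a - 8) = (a - 1)*(a + 3)*(a^2 - 6*a + 8) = (a - 2)*(a - 1)*(a + 3)*(a - 4)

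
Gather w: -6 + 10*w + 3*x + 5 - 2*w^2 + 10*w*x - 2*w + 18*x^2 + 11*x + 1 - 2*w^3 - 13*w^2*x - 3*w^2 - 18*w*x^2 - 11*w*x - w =-2*w^3 + w^2*(-13*x - 5) + w*(-18*x^2 - x + 7) + 18*x^2 + 14*x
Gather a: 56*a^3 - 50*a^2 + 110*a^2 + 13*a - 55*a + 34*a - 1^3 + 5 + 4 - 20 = 56*a^3 + 60*a^2 - 8*a - 12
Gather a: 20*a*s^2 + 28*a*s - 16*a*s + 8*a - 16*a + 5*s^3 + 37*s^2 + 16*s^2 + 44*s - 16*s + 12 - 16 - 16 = a*(20*s^2 + 12*s - 8) + 5*s^3 + 53*s^2 + 28*s - 20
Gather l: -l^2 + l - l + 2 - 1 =1 - l^2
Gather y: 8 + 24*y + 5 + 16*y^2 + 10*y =16*y^2 + 34*y + 13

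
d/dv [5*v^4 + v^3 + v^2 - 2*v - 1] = 20*v^3 + 3*v^2 + 2*v - 2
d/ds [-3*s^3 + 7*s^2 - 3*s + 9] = -9*s^2 + 14*s - 3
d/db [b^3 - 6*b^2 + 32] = 3*b*(b - 4)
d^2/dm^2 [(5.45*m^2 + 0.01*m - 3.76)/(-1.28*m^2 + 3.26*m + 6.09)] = (1.4210854715202e-14*m^4 - 45.516288*m^3 - 217.940736*m^2 - 94.6060799999999*m - 265.323766)/(2.097152*m^6 - 16.023552*m^5 + 10.876416*m^4 + 117.828136*m^3 - 51.747948*m^2 - 362.721618*m - 225.866529)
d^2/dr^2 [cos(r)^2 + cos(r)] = -cos(r) - 2*cos(2*r)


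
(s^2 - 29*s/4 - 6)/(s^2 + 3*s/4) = (s - 8)/s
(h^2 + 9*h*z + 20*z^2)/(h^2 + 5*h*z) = (h + 4*z)/h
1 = 1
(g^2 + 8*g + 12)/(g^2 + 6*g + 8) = (g + 6)/(g + 4)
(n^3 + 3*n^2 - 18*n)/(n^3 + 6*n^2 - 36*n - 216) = n*(n - 3)/(n^2 - 36)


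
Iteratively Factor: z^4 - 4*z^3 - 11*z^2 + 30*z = (z - 5)*(z^3 + z^2 - 6*z) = z*(z - 5)*(z^2 + z - 6) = z*(z - 5)*(z + 3)*(z - 2)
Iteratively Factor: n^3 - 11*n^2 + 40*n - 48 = (n - 4)*(n^2 - 7*n + 12) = (n - 4)*(n - 3)*(n - 4)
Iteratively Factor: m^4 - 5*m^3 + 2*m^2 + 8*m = (m)*(m^3 - 5*m^2 + 2*m + 8) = m*(m - 4)*(m^2 - m - 2) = m*(m - 4)*(m + 1)*(m - 2)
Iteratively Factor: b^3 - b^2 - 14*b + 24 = (b + 4)*(b^2 - 5*b + 6) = (b - 2)*(b + 4)*(b - 3)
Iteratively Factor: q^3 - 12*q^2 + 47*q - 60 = (q - 4)*(q^2 - 8*q + 15) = (q - 5)*(q - 4)*(q - 3)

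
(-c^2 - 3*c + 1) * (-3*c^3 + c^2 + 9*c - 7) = 3*c^5 + 8*c^4 - 15*c^3 - 19*c^2 + 30*c - 7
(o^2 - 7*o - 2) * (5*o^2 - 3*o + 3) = 5*o^4 - 38*o^3 + 14*o^2 - 15*o - 6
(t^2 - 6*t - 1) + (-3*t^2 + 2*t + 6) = -2*t^2 - 4*t + 5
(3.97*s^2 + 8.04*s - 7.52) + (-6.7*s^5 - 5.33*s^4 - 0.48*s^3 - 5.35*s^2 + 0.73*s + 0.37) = -6.7*s^5 - 5.33*s^4 - 0.48*s^3 - 1.38*s^2 + 8.77*s - 7.15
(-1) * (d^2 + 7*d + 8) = -d^2 - 7*d - 8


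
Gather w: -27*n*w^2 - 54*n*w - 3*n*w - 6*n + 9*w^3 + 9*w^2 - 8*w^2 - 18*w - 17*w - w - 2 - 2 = -6*n + 9*w^3 + w^2*(1 - 27*n) + w*(-57*n - 36) - 4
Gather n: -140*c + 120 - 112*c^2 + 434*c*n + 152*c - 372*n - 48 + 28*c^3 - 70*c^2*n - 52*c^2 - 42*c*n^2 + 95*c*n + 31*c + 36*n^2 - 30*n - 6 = 28*c^3 - 164*c^2 + 43*c + n^2*(36 - 42*c) + n*(-70*c^2 + 529*c - 402) + 66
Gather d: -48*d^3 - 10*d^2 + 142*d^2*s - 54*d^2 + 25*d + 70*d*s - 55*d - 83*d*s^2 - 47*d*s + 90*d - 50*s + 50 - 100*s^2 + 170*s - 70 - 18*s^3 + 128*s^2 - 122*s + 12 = -48*d^3 + d^2*(142*s - 64) + d*(-83*s^2 + 23*s + 60) - 18*s^3 + 28*s^2 - 2*s - 8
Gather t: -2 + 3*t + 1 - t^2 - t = -t^2 + 2*t - 1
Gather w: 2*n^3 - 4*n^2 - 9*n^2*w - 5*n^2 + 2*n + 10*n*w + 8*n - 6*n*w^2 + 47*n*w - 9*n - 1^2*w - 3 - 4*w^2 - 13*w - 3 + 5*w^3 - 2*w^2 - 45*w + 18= 2*n^3 - 9*n^2 + n + 5*w^3 + w^2*(-6*n - 6) + w*(-9*n^2 + 57*n - 59) + 12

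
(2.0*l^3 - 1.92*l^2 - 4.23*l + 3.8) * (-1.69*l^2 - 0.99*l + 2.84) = -3.38*l^5 + 1.2648*l^4 + 14.7295*l^3 - 7.6871*l^2 - 15.7752*l + 10.792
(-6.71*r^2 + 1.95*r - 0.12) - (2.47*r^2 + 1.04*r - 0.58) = -9.18*r^2 + 0.91*r + 0.46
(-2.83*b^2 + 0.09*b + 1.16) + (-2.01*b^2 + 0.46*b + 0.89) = -4.84*b^2 + 0.55*b + 2.05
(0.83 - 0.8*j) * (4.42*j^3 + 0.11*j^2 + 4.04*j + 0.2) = -3.536*j^4 + 3.5806*j^3 - 3.1407*j^2 + 3.1932*j + 0.166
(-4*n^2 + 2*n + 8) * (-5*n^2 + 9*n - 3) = 20*n^4 - 46*n^3 - 10*n^2 + 66*n - 24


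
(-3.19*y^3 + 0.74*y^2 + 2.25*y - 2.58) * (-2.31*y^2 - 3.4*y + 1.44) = 7.3689*y^5 + 9.1366*y^4 - 12.3071*y^3 - 0.624599999999999*y^2 + 12.012*y - 3.7152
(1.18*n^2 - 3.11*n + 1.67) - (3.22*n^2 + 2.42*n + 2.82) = -2.04*n^2 - 5.53*n - 1.15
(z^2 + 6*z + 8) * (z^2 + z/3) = z^4 + 19*z^3/3 + 10*z^2 + 8*z/3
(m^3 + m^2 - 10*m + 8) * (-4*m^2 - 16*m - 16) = -4*m^5 - 20*m^4 + 8*m^3 + 112*m^2 + 32*m - 128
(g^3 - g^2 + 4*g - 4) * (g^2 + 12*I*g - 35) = g^5 - g^4 + 12*I*g^4 - 31*g^3 - 12*I*g^3 + 31*g^2 + 48*I*g^2 - 140*g - 48*I*g + 140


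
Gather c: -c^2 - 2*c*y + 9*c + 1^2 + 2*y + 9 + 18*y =-c^2 + c*(9 - 2*y) + 20*y + 10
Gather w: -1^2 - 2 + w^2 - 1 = w^2 - 4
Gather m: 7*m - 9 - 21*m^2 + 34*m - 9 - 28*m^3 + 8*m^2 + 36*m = -28*m^3 - 13*m^2 + 77*m - 18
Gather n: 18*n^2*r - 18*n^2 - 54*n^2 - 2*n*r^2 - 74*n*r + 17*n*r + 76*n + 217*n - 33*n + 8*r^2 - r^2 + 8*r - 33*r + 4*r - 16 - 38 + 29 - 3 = n^2*(18*r - 72) + n*(-2*r^2 - 57*r + 260) + 7*r^2 - 21*r - 28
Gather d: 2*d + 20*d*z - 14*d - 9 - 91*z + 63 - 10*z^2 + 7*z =d*(20*z - 12) - 10*z^2 - 84*z + 54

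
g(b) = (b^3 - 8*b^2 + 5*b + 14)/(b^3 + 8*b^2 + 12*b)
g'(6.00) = 0.05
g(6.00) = -0.05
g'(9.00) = 0.04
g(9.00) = 0.09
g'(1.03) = -1.15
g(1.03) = 0.54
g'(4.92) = 0.04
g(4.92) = -0.10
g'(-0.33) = -11.65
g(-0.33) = -3.66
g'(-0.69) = -4.30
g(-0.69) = -1.34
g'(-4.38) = 7.40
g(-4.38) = -14.53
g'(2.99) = -0.04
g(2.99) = -0.12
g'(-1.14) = -6.06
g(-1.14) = 0.75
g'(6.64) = 0.05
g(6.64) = -0.02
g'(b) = (-3*b^2 - 16*b - 12)*(b^3 - 8*b^2 + 5*b + 14)/(b^3 + 8*b^2 + 12*b)^2 + (3*b^2 - 16*b + 5)/(b^3 + 8*b^2 + 12*b)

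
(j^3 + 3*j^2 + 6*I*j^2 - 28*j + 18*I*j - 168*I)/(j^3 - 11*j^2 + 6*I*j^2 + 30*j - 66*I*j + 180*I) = (j^2 + 3*j - 28)/(j^2 - 11*j + 30)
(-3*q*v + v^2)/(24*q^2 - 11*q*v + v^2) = -v/(8*q - v)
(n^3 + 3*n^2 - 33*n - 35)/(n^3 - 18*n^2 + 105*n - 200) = (n^2 + 8*n + 7)/(n^2 - 13*n + 40)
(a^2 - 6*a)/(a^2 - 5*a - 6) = a/(a + 1)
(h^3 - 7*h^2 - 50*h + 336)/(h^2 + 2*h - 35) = (h^2 - 14*h + 48)/(h - 5)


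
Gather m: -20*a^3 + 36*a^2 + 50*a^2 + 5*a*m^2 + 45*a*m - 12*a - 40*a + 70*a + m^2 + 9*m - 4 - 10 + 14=-20*a^3 + 86*a^2 + 18*a + m^2*(5*a + 1) + m*(45*a + 9)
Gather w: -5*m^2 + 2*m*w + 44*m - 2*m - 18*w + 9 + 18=-5*m^2 + 42*m + w*(2*m - 18) + 27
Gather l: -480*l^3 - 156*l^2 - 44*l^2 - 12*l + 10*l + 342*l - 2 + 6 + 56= -480*l^3 - 200*l^2 + 340*l + 60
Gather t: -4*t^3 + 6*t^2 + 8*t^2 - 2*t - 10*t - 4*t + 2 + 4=-4*t^3 + 14*t^2 - 16*t + 6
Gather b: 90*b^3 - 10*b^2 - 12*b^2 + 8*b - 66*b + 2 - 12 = 90*b^3 - 22*b^2 - 58*b - 10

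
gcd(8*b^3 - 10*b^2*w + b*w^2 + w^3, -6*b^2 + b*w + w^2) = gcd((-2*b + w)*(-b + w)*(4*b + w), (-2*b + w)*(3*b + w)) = -2*b + w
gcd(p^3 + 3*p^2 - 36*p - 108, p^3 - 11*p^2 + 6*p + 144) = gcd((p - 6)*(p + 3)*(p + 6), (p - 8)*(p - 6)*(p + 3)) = p^2 - 3*p - 18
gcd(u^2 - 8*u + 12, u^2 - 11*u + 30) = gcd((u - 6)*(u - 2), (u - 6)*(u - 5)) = u - 6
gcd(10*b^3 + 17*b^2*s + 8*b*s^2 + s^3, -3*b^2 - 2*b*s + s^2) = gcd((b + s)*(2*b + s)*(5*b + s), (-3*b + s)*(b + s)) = b + s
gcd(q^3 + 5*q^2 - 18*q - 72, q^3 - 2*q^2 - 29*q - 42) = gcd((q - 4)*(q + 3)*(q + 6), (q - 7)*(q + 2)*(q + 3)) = q + 3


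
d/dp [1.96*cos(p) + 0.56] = -1.96*sin(p)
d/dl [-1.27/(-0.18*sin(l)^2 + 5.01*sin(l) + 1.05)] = (6.3627 - 0.4572*sin(l))*cos(l)/(-0.18*sin(l)^2 + 5.01*sin(l) + 1.05)^2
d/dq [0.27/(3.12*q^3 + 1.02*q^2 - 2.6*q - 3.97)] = (-2.5272*q^2 - 0.5508*q + 0.702)/(3.12*q^3 + 1.02*q^2 - 2.6*q - 3.97)^2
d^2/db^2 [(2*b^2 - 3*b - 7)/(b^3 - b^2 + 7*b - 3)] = 2*(2*b^6 - 9*b^5 - 75*b^4 + 130*b^3 - 240*b^2 + 111*b - 367)/(b^9 - 3*b^8 + 24*b^7 - 52*b^6 + 186*b^5 - 282*b^4 + 496*b^3 - 468*b^2 + 189*b - 27)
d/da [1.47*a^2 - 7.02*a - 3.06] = 2.94*a - 7.02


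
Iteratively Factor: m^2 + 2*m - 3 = (m - 1)*(m + 3)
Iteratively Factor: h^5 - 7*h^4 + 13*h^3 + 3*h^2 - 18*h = (h)*(h^4 - 7*h^3 + 13*h^2 + 3*h - 18) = h*(h - 3)*(h^3 - 4*h^2 + h + 6) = h*(h - 3)*(h + 1)*(h^2 - 5*h + 6) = h*(h - 3)^2*(h + 1)*(h - 2)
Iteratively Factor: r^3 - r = (r + 1)*(r^2 - r) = (r - 1)*(r + 1)*(r)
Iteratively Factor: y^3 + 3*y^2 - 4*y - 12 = (y + 3)*(y^2 - 4) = (y - 2)*(y + 3)*(y + 2)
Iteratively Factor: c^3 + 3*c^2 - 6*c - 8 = (c - 2)*(c^2 + 5*c + 4) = (c - 2)*(c + 1)*(c + 4)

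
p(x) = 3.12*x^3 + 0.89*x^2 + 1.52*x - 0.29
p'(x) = 9.36*x^2 + 1.78*x + 1.52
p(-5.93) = -628.61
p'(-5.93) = 320.11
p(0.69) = 2.21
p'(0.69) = 7.20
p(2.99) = 95.61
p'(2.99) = 90.52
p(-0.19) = -0.57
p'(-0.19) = 1.52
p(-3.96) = -186.10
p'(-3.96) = 141.25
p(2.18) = 39.58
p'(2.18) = 49.88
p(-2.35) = -39.44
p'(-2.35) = 49.03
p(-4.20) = -222.13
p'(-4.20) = 159.15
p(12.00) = 5537.47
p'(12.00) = 1370.72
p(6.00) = 714.79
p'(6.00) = 349.16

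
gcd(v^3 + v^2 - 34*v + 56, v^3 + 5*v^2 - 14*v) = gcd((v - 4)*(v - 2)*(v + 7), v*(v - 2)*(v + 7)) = v^2 + 5*v - 14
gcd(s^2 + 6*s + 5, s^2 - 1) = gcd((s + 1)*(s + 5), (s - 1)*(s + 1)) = s + 1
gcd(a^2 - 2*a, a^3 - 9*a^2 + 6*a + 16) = a - 2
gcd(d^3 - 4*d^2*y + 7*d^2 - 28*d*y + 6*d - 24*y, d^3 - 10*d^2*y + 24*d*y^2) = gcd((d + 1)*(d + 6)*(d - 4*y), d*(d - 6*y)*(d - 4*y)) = -d + 4*y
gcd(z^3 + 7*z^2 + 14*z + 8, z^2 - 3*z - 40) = 1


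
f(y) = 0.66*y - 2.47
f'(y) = 0.660000000000000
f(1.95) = -1.18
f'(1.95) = 0.66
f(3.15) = -0.39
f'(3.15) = 0.66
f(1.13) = -1.72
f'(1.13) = 0.66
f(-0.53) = -2.82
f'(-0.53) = 0.66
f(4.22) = 0.32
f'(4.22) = 0.66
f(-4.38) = -5.36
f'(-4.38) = 0.66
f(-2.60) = -4.19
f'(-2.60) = 0.66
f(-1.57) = -3.51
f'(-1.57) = 0.66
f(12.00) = 5.45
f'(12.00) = 0.66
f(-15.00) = -12.37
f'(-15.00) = 0.66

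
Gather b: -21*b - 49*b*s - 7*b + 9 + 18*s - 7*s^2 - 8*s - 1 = b*(-49*s - 28) - 7*s^2 + 10*s + 8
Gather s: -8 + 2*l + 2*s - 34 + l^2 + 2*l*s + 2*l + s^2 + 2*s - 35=l^2 + 4*l + s^2 + s*(2*l + 4) - 77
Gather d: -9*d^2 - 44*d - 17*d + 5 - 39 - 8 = -9*d^2 - 61*d - 42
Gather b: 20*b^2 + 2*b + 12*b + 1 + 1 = 20*b^2 + 14*b + 2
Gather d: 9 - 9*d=9 - 9*d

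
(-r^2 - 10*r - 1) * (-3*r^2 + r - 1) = 3*r^4 + 29*r^3 - 6*r^2 + 9*r + 1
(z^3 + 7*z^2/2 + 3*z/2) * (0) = 0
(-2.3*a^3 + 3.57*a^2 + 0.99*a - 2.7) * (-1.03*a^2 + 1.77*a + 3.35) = 2.369*a^5 - 7.7481*a^4 - 2.4058*a^3 + 16.4928*a^2 - 1.4625*a - 9.045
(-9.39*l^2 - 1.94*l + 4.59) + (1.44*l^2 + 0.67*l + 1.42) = -7.95*l^2 - 1.27*l + 6.01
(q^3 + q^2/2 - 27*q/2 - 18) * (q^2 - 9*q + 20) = q^5 - 17*q^4/2 + 2*q^3 + 227*q^2/2 - 108*q - 360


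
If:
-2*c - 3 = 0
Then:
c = -3/2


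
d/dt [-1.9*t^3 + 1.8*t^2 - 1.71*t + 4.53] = -5.7*t^2 + 3.6*t - 1.71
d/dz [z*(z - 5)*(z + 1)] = 3*z^2 - 8*z - 5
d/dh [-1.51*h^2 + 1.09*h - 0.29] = 1.09 - 3.02*h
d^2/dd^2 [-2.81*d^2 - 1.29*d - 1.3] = -5.62000000000000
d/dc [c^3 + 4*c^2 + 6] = c*(3*c + 8)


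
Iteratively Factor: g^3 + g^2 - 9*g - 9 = (g + 1)*(g^2 - 9) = (g - 3)*(g + 1)*(g + 3)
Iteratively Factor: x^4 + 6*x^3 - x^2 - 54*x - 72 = (x + 4)*(x^3 + 2*x^2 - 9*x - 18) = (x + 3)*(x + 4)*(x^2 - x - 6) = (x - 3)*(x + 3)*(x + 4)*(x + 2)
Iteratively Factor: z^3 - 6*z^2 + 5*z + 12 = (z - 3)*(z^2 - 3*z - 4) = (z - 3)*(z + 1)*(z - 4)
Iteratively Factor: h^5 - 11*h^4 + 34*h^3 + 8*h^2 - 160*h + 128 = (h - 4)*(h^4 - 7*h^3 + 6*h^2 + 32*h - 32) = (h - 4)^2*(h^3 - 3*h^2 - 6*h + 8) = (h - 4)^2*(h + 2)*(h^2 - 5*h + 4) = (h - 4)^2*(h - 1)*(h + 2)*(h - 4)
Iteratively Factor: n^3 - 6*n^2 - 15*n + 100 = (n - 5)*(n^2 - n - 20) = (n - 5)*(n + 4)*(n - 5)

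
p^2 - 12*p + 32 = (p - 8)*(p - 4)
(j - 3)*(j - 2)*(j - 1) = j^3 - 6*j^2 + 11*j - 6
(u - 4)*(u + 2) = u^2 - 2*u - 8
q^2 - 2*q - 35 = (q - 7)*(q + 5)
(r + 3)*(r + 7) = r^2 + 10*r + 21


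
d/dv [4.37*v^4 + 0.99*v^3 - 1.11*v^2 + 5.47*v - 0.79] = 17.48*v^3 + 2.97*v^2 - 2.22*v + 5.47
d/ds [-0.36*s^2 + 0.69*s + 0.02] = 0.69 - 0.72*s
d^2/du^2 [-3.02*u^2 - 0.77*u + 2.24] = -6.04000000000000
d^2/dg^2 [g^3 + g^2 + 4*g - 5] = 6*g + 2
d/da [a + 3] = 1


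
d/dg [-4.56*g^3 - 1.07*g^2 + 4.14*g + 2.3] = -13.68*g^2 - 2.14*g + 4.14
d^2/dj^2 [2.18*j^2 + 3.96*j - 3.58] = 4.36000000000000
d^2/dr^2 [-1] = 0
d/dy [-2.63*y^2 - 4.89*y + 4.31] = -5.26*y - 4.89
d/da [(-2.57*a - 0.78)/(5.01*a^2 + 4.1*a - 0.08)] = (12.8757*a^2 + 7.8156*a + 3.4036)/(25.1001*a^4 + 41.082*a^3 + 16.0084*a^2 - 0.656*a + 0.0064)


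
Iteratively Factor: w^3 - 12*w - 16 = (w + 2)*(w^2 - 2*w - 8) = (w + 2)^2*(w - 4)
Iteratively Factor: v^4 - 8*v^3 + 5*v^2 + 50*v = (v - 5)*(v^3 - 3*v^2 - 10*v) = (v - 5)*(v + 2)*(v^2 - 5*v) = v*(v - 5)*(v + 2)*(v - 5)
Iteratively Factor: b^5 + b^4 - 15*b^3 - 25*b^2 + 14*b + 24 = (b + 2)*(b^4 - b^3 - 13*b^2 + b + 12) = (b - 4)*(b + 2)*(b^3 + 3*b^2 - b - 3) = (b - 4)*(b + 1)*(b + 2)*(b^2 + 2*b - 3) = (b - 4)*(b + 1)*(b + 2)*(b + 3)*(b - 1)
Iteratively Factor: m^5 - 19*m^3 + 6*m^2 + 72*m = (m - 3)*(m^4 + 3*m^3 - 10*m^2 - 24*m) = (m - 3)*(m + 2)*(m^3 + m^2 - 12*m) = (m - 3)*(m + 2)*(m + 4)*(m^2 - 3*m) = (m - 3)^2*(m + 2)*(m + 4)*(m)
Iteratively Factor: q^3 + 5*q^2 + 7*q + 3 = (q + 1)*(q^2 + 4*q + 3) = (q + 1)^2*(q + 3)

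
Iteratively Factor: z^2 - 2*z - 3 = (z - 3)*(z + 1)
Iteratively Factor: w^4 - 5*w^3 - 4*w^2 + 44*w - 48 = (w + 3)*(w^3 - 8*w^2 + 20*w - 16) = (w - 2)*(w + 3)*(w^2 - 6*w + 8) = (w - 4)*(w - 2)*(w + 3)*(w - 2)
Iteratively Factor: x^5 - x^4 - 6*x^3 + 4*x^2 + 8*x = (x - 2)*(x^4 + x^3 - 4*x^2 - 4*x) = (x - 2)^2*(x^3 + 3*x^2 + 2*x) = (x - 2)^2*(x + 1)*(x^2 + 2*x) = x*(x - 2)^2*(x + 1)*(x + 2)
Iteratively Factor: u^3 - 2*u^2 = (u)*(u^2 - 2*u) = u^2*(u - 2)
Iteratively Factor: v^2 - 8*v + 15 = (v - 5)*(v - 3)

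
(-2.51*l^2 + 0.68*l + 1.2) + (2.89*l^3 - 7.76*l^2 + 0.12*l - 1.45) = 2.89*l^3 - 10.27*l^2 + 0.8*l - 0.25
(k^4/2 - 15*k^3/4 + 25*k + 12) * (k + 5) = k^5/2 - 5*k^4/4 - 75*k^3/4 + 25*k^2 + 137*k + 60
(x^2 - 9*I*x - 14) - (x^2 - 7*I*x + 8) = -2*I*x - 22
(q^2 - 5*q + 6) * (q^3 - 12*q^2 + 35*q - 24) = q^5 - 17*q^4 + 101*q^3 - 271*q^2 + 330*q - 144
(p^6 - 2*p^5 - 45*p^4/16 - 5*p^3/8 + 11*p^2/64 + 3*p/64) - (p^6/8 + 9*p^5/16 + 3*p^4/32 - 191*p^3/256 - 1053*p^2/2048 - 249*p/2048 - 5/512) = 7*p^6/8 - 41*p^5/16 - 93*p^4/32 + 31*p^3/256 + 1405*p^2/2048 + 345*p/2048 + 5/512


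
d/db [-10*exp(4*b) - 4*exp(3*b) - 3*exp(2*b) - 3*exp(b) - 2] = (-40*exp(3*b) - 12*exp(2*b) - 6*exp(b) - 3)*exp(b)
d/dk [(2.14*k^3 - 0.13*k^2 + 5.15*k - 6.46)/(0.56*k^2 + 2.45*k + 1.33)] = (1.1984*k^4 + 10.486*k^3 + 5.3361*k^2 + 6.8894*k + 22.6765)/(0.3136*k^4 + 2.744*k^3 + 7.4921*k^2 + 6.517*k + 1.7689)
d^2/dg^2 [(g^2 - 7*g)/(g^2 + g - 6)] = 4*(-4*g^3 + 9*g^2 - 63*g - 3)/(g^6 + 3*g^5 - 15*g^4 - 35*g^3 + 90*g^2 + 108*g - 216)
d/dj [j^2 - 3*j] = 2*j - 3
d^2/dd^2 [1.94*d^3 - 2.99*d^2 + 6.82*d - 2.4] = 11.64*d - 5.98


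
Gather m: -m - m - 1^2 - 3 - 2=-2*m - 6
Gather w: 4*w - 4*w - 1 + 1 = 0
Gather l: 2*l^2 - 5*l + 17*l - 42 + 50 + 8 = 2*l^2 + 12*l + 16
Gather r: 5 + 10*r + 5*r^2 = 5*r^2 + 10*r + 5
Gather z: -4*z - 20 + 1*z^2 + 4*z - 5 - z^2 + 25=0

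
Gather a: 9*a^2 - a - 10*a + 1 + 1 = 9*a^2 - 11*a + 2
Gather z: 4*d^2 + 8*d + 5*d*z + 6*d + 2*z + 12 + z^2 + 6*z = 4*d^2 + 14*d + z^2 + z*(5*d + 8) + 12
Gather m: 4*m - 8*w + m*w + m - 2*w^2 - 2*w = m*(w + 5) - 2*w^2 - 10*w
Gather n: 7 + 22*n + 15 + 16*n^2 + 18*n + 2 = 16*n^2 + 40*n + 24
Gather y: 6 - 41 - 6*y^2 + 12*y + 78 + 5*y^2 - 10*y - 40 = -y^2 + 2*y + 3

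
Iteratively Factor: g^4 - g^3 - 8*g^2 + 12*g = (g)*(g^3 - g^2 - 8*g + 12) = g*(g - 2)*(g^2 + g - 6) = g*(g - 2)*(g + 3)*(g - 2)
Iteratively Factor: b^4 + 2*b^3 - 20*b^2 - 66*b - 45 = (b + 3)*(b^3 - b^2 - 17*b - 15) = (b + 3)^2*(b^2 - 4*b - 5) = (b + 1)*(b + 3)^2*(b - 5)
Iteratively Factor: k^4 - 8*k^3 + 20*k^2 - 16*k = (k - 2)*(k^3 - 6*k^2 + 8*k) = (k - 2)^2*(k^2 - 4*k) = k*(k - 2)^2*(k - 4)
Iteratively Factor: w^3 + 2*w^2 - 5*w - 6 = (w + 3)*(w^2 - w - 2) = (w - 2)*(w + 3)*(w + 1)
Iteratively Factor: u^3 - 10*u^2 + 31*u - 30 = (u - 3)*(u^2 - 7*u + 10) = (u - 3)*(u - 2)*(u - 5)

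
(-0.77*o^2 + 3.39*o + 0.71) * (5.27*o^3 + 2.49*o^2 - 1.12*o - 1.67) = -4.0579*o^5 + 15.948*o^4 + 13.0452*o^3 - 0.743000000000001*o^2 - 6.4565*o - 1.1857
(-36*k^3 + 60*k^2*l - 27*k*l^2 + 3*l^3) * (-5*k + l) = 180*k^4 - 336*k^3*l + 195*k^2*l^2 - 42*k*l^3 + 3*l^4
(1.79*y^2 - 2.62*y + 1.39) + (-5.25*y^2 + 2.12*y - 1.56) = -3.46*y^2 - 0.5*y - 0.17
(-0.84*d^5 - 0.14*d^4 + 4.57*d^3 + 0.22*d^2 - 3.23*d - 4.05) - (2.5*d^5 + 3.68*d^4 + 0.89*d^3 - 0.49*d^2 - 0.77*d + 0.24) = -3.34*d^5 - 3.82*d^4 + 3.68*d^3 + 0.71*d^2 - 2.46*d - 4.29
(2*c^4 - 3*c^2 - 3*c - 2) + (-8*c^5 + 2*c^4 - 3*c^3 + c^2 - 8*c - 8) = -8*c^5 + 4*c^4 - 3*c^3 - 2*c^2 - 11*c - 10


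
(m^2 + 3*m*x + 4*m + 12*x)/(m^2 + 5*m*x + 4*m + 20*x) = (m + 3*x)/(m + 5*x)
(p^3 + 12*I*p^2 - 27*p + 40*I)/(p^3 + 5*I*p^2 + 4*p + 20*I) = (p^2 + 7*I*p + 8)/(p^2 + 4)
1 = 1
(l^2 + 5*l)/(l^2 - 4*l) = (l + 5)/(l - 4)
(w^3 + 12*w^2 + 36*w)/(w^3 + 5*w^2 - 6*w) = (w + 6)/(w - 1)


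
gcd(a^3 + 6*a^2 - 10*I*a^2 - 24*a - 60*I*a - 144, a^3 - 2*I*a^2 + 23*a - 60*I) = a - 4*I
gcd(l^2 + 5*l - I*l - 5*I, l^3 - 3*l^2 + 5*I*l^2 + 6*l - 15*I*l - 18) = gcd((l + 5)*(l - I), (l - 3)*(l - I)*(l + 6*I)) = l - I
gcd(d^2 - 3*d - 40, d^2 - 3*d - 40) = d^2 - 3*d - 40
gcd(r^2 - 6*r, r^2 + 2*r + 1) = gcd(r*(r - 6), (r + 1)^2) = 1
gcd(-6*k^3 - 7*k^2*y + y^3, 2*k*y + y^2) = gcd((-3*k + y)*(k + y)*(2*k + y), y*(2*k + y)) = 2*k + y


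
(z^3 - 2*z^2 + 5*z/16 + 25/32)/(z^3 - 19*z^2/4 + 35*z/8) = (8*z^2 - 6*z - 5)/(4*z*(2*z - 7))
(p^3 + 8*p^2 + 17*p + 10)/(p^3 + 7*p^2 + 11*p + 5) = (p + 2)/(p + 1)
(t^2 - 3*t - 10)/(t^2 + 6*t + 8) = (t - 5)/(t + 4)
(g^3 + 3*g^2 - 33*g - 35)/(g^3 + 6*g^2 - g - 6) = (g^2 + 2*g - 35)/(g^2 + 5*g - 6)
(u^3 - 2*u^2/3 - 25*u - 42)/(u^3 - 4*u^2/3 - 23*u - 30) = (3*u + 7)/(3*u + 5)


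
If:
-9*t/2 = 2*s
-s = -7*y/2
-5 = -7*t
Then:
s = -45/28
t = 5/7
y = -45/98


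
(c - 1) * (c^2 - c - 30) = c^3 - 2*c^2 - 29*c + 30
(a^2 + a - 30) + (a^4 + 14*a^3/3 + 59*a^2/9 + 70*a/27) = a^4 + 14*a^3/3 + 68*a^2/9 + 97*a/27 - 30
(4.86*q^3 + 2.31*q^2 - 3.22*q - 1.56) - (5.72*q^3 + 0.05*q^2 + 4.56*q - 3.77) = -0.859999999999999*q^3 + 2.26*q^2 - 7.78*q + 2.21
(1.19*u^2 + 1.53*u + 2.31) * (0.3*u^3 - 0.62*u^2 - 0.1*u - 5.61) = 0.357*u^5 - 0.2788*u^4 - 0.3746*u^3 - 8.2611*u^2 - 8.8143*u - 12.9591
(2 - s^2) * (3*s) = -3*s^3 + 6*s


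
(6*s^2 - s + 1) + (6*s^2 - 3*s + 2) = 12*s^2 - 4*s + 3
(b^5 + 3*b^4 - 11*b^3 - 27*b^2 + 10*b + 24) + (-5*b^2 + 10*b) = b^5 + 3*b^4 - 11*b^3 - 32*b^2 + 20*b + 24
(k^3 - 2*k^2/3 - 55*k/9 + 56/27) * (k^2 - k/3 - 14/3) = k^5 - k^4 - 95*k^3/9 + 65*k^2/9 + 2254*k/81 - 784/81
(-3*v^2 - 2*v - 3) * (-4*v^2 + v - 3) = 12*v^4 + 5*v^3 + 19*v^2 + 3*v + 9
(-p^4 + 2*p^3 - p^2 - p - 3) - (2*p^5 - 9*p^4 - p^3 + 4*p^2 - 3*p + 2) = -2*p^5 + 8*p^4 + 3*p^3 - 5*p^2 + 2*p - 5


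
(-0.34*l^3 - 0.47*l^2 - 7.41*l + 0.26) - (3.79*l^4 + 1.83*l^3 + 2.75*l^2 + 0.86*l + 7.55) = -3.79*l^4 - 2.17*l^3 - 3.22*l^2 - 8.27*l - 7.29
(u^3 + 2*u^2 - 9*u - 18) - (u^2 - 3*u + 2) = u^3 + u^2 - 6*u - 20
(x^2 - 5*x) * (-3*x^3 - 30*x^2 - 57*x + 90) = -3*x^5 - 15*x^4 + 93*x^3 + 375*x^2 - 450*x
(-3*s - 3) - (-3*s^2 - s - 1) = 3*s^2 - 2*s - 2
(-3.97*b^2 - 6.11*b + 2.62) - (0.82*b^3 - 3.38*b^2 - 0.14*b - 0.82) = -0.82*b^3 - 0.59*b^2 - 5.97*b + 3.44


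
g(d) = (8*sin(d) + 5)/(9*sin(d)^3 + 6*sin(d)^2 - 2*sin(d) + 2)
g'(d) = (8*sin(d) + 5)*(-27*sin(d)^2*cos(d) - 12*sin(d)*cos(d) + 2*cos(d))/(9*sin(d)^3 + 6*sin(d)^2 - 2*sin(d) + 2)^2 + 8*cos(d)/(9*sin(d)^3 + 6*sin(d)^2 - 2*sin(d) + 2) = (-144*sin(d)^3 - 183*sin(d)^2 - 60*sin(d) + 26)*cos(d)/(9*sin(d)^3 + 6*sin(d)^2 - 2*sin(d) + 2)^2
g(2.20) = 1.27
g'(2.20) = 1.56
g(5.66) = 0.10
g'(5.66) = 1.89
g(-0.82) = -0.27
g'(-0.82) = 1.94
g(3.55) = 0.57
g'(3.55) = -2.73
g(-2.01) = -1.09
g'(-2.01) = -3.75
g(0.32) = 3.35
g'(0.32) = -2.91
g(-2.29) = -0.33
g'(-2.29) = -2.02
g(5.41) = -0.38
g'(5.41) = 2.08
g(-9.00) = 0.53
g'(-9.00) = -2.62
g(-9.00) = 0.53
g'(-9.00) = -2.62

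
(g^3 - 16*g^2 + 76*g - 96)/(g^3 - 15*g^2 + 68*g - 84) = (g - 8)/(g - 7)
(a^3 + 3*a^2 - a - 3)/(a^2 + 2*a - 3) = a + 1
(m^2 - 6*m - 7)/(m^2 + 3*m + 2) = (m - 7)/(m + 2)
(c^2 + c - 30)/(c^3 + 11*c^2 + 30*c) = (c - 5)/(c*(c + 5))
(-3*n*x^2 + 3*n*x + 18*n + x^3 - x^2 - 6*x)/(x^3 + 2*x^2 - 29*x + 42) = (-3*n*x - 6*n + x^2 + 2*x)/(x^2 + 5*x - 14)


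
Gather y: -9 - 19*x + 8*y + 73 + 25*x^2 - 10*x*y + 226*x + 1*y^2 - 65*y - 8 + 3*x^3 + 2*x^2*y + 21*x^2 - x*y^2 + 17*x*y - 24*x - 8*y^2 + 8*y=3*x^3 + 46*x^2 + 183*x + y^2*(-x - 7) + y*(2*x^2 + 7*x - 49) + 56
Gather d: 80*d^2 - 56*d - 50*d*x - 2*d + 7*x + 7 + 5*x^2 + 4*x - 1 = 80*d^2 + d*(-50*x - 58) + 5*x^2 + 11*x + 6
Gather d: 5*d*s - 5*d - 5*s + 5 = d*(5*s - 5) - 5*s + 5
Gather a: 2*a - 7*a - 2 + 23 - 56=-5*a - 35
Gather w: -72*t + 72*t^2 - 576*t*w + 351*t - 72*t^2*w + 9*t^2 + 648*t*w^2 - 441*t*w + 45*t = 81*t^2 + 648*t*w^2 + 324*t + w*(-72*t^2 - 1017*t)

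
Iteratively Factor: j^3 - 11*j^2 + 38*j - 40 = (j - 4)*(j^2 - 7*j + 10) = (j - 4)*(j - 2)*(j - 5)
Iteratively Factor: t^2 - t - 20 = (t - 5)*(t + 4)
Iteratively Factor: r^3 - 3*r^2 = (r)*(r^2 - 3*r) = r*(r - 3)*(r)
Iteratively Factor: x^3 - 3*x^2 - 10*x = (x - 5)*(x^2 + 2*x) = x*(x - 5)*(x + 2)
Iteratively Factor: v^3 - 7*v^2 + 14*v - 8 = (v - 4)*(v^2 - 3*v + 2) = (v - 4)*(v - 1)*(v - 2)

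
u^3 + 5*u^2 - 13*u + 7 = (u - 1)^2*(u + 7)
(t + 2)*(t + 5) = t^2 + 7*t + 10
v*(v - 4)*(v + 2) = v^3 - 2*v^2 - 8*v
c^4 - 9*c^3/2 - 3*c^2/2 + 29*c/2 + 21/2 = (c - 7/2)*(c - 3)*(c + 1)^2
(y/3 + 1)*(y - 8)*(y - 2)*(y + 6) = y^4/3 - y^3/3 - 56*y^2/3 - 12*y + 96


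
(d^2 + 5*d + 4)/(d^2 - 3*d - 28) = (d + 1)/(d - 7)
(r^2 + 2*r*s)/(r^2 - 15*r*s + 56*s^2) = r*(r + 2*s)/(r^2 - 15*r*s + 56*s^2)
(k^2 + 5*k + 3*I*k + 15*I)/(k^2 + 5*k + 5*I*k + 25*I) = (k + 3*I)/(k + 5*I)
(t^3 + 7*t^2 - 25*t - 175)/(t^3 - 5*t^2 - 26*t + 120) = (t^2 + 2*t - 35)/(t^2 - 10*t + 24)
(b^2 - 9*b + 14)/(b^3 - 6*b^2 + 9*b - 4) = (b^2 - 9*b + 14)/(b^3 - 6*b^2 + 9*b - 4)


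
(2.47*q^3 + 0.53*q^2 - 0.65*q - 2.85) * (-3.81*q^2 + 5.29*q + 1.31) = -9.4107*q^5 + 11.047*q^4 + 8.5159*q^3 + 8.1143*q^2 - 15.928*q - 3.7335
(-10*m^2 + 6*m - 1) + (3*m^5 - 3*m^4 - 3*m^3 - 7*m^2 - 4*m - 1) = 3*m^5 - 3*m^4 - 3*m^3 - 17*m^2 + 2*m - 2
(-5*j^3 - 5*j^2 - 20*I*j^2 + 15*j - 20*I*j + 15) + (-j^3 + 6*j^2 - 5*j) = -6*j^3 + j^2 - 20*I*j^2 + 10*j - 20*I*j + 15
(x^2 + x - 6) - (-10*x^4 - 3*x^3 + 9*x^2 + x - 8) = 10*x^4 + 3*x^3 - 8*x^2 + 2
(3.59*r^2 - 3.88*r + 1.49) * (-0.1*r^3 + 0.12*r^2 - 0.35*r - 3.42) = -0.359*r^5 + 0.8188*r^4 - 1.8711*r^3 - 10.741*r^2 + 12.7481*r - 5.0958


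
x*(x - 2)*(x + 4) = x^3 + 2*x^2 - 8*x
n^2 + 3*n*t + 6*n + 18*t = (n + 6)*(n + 3*t)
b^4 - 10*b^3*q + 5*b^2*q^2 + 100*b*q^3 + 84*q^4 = (b - 7*q)*(b - 6*q)*(b + q)*(b + 2*q)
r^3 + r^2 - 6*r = r*(r - 2)*(r + 3)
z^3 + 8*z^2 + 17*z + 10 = (z + 1)*(z + 2)*(z + 5)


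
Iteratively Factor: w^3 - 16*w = (w)*(w^2 - 16) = w*(w + 4)*(w - 4)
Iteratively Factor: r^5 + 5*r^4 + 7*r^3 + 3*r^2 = (r)*(r^4 + 5*r^3 + 7*r^2 + 3*r) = r*(r + 1)*(r^3 + 4*r^2 + 3*r) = r*(r + 1)^2*(r^2 + 3*r) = r*(r + 1)^2*(r + 3)*(r)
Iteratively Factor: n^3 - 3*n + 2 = (n + 2)*(n^2 - 2*n + 1) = (n - 1)*(n + 2)*(n - 1)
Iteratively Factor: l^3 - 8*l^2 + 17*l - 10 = (l - 2)*(l^2 - 6*l + 5) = (l - 2)*(l - 1)*(l - 5)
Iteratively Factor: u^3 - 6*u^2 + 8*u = (u)*(u^2 - 6*u + 8) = u*(u - 4)*(u - 2)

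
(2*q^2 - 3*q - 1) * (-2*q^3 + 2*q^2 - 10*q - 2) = -4*q^5 + 10*q^4 - 24*q^3 + 24*q^2 + 16*q + 2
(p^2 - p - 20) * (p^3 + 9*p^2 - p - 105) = p^5 + 8*p^4 - 30*p^3 - 284*p^2 + 125*p + 2100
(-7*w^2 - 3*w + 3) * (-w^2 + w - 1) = 7*w^4 - 4*w^3 + w^2 + 6*w - 3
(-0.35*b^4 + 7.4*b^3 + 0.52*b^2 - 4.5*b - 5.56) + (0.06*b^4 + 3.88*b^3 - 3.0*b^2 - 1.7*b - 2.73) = -0.29*b^4 + 11.28*b^3 - 2.48*b^2 - 6.2*b - 8.29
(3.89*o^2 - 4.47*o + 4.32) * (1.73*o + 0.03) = 6.7297*o^3 - 7.6164*o^2 + 7.3395*o + 0.1296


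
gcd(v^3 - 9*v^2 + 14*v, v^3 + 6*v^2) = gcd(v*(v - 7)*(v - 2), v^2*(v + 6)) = v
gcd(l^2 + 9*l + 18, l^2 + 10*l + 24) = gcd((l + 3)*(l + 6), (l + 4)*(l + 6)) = l + 6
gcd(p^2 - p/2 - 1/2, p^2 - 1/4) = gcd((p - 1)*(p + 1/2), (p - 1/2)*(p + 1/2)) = p + 1/2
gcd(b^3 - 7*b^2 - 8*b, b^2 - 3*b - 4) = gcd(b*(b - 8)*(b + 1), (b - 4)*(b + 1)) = b + 1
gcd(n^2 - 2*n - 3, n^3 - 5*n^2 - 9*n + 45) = n - 3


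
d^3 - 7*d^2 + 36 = (d - 6)*(d - 3)*(d + 2)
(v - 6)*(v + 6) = v^2 - 36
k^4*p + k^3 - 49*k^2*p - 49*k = k*(k - 7)*(k + 7)*(k*p + 1)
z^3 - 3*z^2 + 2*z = z*(z - 2)*(z - 1)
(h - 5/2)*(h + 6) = h^2 + 7*h/2 - 15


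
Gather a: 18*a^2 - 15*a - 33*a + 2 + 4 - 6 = 18*a^2 - 48*a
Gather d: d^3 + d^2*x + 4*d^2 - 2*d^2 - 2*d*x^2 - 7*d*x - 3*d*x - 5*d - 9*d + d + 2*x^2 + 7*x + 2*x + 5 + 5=d^3 + d^2*(x + 2) + d*(-2*x^2 - 10*x - 13) + 2*x^2 + 9*x + 10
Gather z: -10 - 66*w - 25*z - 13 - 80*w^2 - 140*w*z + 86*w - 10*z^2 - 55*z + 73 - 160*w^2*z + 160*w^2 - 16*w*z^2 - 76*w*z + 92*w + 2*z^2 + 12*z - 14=80*w^2 + 112*w + z^2*(-16*w - 8) + z*(-160*w^2 - 216*w - 68) + 36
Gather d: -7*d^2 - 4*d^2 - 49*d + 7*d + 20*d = -11*d^2 - 22*d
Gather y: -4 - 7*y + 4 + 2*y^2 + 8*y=2*y^2 + y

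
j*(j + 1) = j^2 + j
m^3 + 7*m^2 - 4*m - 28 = (m - 2)*(m + 2)*(m + 7)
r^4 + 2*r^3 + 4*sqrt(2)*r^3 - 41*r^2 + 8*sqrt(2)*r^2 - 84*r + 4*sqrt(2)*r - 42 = (r + 1)^2*(r - 3*sqrt(2))*(r + 7*sqrt(2))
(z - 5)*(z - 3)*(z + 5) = z^3 - 3*z^2 - 25*z + 75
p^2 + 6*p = p*(p + 6)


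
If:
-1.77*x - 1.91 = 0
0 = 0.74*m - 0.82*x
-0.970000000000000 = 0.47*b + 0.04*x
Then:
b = -1.97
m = -1.20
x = -1.08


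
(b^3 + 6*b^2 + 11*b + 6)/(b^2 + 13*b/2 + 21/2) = 2*(b^2 + 3*b + 2)/(2*b + 7)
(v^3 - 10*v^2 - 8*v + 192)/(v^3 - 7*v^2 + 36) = (v^2 - 4*v - 32)/(v^2 - v - 6)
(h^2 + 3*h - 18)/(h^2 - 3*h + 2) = (h^2 + 3*h - 18)/(h^2 - 3*h + 2)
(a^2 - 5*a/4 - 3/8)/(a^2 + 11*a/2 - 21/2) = (a + 1/4)/(a + 7)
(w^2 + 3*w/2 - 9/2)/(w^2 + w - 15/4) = 2*(w + 3)/(2*w + 5)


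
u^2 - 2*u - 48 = (u - 8)*(u + 6)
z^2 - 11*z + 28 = (z - 7)*(z - 4)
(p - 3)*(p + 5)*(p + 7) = p^3 + 9*p^2 - p - 105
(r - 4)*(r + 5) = r^2 + r - 20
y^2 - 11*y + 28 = (y - 7)*(y - 4)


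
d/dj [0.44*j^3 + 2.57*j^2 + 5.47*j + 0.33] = 1.32*j^2 + 5.14*j + 5.47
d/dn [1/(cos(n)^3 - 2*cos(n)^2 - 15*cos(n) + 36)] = (3*cos(n) + 5)*sin(n)/((cos(n) - 3)^3*(cos(n) + 4)^2)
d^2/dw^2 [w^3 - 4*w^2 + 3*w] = 6*w - 8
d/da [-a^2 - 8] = -2*a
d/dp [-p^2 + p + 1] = 1 - 2*p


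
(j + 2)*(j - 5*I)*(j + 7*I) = j^3 + 2*j^2 + 2*I*j^2 + 35*j + 4*I*j + 70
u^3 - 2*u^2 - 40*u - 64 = (u - 8)*(u + 2)*(u + 4)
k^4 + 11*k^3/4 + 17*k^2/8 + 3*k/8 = k*(k + 1/4)*(k + 1)*(k + 3/2)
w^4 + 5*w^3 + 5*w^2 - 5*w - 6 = (w - 1)*(w + 1)*(w + 2)*(w + 3)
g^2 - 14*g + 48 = (g - 8)*(g - 6)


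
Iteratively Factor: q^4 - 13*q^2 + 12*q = (q + 4)*(q^3 - 4*q^2 + 3*q) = (q - 3)*(q + 4)*(q^2 - q) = q*(q - 3)*(q + 4)*(q - 1)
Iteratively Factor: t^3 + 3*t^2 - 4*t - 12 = (t + 3)*(t^2 - 4) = (t - 2)*(t + 3)*(t + 2)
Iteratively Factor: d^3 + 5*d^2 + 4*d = (d + 1)*(d^2 + 4*d) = (d + 1)*(d + 4)*(d)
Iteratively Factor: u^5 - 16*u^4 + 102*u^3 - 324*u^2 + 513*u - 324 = (u - 3)*(u^4 - 13*u^3 + 63*u^2 - 135*u + 108) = (u - 4)*(u - 3)*(u^3 - 9*u^2 + 27*u - 27) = (u - 4)*(u - 3)^2*(u^2 - 6*u + 9) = (u - 4)*(u - 3)^3*(u - 3)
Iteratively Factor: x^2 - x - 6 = (x + 2)*(x - 3)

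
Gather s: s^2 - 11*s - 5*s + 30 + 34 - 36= s^2 - 16*s + 28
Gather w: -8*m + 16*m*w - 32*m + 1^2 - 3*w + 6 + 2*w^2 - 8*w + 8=-40*m + 2*w^2 + w*(16*m - 11) + 15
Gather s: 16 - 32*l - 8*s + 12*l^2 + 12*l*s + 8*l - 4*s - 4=12*l^2 - 24*l + s*(12*l - 12) + 12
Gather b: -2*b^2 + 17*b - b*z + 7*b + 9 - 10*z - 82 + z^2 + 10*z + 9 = -2*b^2 + b*(24 - z) + z^2 - 64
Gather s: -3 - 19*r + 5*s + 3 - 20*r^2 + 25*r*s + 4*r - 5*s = -20*r^2 + 25*r*s - 15*r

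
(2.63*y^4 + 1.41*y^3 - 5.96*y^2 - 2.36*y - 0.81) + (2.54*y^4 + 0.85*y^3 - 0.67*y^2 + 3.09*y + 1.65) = 5.17*y^4 + 2.26*y^3 - 6.63*y^2 + 0.73*y + 0.84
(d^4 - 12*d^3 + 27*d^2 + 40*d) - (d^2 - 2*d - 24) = d^4 - 12*d^3 + 26*d^2 + 42*d + 24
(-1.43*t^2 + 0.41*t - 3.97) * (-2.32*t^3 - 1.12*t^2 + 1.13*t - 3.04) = 3.3176*t^5 + 0.6504*t^4 + 7.1353*t^3 + 9.2569*t^2 - 5.7325*t + 12.0688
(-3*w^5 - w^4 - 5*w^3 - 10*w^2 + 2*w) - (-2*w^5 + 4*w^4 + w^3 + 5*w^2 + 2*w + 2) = -w^5 - 5*w^4 - 6*w^3 - 15*w^2 - 2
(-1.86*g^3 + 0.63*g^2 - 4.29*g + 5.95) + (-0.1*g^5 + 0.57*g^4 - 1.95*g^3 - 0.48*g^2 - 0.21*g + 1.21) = -0.1*g^5 + 0.57*g^4 - 3.81*g^3 + 0.15*g^2 - 4.5*g + 7.16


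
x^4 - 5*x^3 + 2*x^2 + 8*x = x*(x - 4)*(x - 2)*(x + 1)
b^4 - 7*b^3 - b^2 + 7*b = b*(b - 7)*(b - 1)*(b + 1)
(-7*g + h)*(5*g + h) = -35*g^2 - 2*g*h + h^2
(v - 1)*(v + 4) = v^2 + 3*v - 4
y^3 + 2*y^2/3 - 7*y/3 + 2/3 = (y - 1)*(y - 1/3)*(y + 2)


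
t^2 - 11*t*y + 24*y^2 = (t - 8*y)*(t - 3*y)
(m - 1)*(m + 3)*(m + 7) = m^3 + 9*m^2 + 11*m - 21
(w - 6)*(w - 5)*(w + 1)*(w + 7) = w^4 - 3*w^3 - 51*w^2 + 163*w + 210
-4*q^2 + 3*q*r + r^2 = (-q + r)*(4*q + r)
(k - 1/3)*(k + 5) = k^2 + 14*k/3 - 5/3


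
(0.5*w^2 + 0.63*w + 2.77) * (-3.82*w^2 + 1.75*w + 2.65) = -1.91*w^4 - 1.5316*w^3 - 8.1539*w^2 + 6.517*w + 7.3405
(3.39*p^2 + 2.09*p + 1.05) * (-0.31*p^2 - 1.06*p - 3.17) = -1.0509*p^4 - 4.2413*p^3 - 13.2872*p^2 - 7.7383*p - 3.3285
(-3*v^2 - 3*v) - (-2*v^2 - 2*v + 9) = -v^2 - v - 9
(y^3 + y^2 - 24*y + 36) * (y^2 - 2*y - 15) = y^5 - y^4 - 41*y^3 + 69*y^2 + 288*y - 540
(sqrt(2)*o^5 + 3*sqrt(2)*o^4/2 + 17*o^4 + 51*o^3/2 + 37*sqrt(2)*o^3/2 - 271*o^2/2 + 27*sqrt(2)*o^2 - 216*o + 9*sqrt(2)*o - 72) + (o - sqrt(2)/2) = sqrt(2)*o^5 + 3*sqrt(2)*o^4/2 + 17*o^4 + 51*o^3/2 + 37*sqrt(2)*o^3/2 - 271*o^2/2 + 27*sqrt(2)*o^2 - 215*o + 9*sqrt(2)*o - 72 - sqrt(2)/2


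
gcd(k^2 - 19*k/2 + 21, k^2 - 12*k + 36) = k - 6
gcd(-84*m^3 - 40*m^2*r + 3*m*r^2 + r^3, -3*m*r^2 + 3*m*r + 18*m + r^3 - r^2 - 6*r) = 1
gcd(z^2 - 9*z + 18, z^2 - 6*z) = z - 6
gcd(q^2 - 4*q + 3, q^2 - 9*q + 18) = q - 3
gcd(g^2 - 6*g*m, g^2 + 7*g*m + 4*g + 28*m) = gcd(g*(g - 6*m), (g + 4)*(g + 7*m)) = 1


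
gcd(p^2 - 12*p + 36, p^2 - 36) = p - 6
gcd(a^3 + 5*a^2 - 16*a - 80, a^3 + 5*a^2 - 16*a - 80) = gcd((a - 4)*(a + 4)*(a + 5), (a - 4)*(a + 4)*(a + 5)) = a^3 + 5*a^2 - 16*a - 80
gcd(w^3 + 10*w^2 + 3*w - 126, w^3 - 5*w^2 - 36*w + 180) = w + 6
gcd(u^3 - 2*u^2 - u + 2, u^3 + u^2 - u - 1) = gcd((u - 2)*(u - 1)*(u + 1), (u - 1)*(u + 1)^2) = u^2 - 1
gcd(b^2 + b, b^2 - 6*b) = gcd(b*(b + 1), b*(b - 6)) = b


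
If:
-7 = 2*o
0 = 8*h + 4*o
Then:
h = 7/4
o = -7/2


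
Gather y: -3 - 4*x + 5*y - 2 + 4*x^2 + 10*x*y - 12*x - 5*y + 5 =4*x^2 + 10*x*y - 16*x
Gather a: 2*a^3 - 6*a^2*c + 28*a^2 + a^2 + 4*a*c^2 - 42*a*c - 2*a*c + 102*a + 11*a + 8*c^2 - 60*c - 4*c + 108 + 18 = 2*a^3 + a^2*(29 - 6*c) + a*(4*c^2 - 44*c + 113) + 8*c^2 - 64*c + 126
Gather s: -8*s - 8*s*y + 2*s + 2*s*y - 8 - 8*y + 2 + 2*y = s*(-6*y - 6) - 6*y - 6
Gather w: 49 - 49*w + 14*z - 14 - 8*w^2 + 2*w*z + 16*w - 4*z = -8*w^2 + w*(2*z - 33) + 10*z + 35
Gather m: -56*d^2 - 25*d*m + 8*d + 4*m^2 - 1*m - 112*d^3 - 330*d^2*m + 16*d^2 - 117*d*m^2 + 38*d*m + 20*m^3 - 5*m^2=-112*d^3 - 40*d^2 + 8*d + 20*m^3 + m^2*(-117*d - 1) + m*(-330*d^2 + 13*d - 1)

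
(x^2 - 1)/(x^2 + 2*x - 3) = (x + 1)/(x + 3)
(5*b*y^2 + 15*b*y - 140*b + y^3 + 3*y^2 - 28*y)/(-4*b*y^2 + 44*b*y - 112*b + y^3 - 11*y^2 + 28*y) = (5*b*y + 35*b + y^2 + 7*y)/(-4*b*y + 28*b + y^2 - 7*y)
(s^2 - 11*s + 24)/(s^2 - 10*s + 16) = (s - 3)/(s - 2)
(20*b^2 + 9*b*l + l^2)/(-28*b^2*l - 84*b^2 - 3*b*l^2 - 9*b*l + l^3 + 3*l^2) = (-5*b - l)/(7*b*l + 21*b - l^2 - 3*l)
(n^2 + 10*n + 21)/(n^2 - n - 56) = (n + 3)/(n - 8)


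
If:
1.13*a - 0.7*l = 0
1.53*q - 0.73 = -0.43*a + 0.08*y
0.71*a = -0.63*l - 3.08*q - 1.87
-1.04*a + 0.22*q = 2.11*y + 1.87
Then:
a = -4.12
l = -6.66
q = 1.71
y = 1.32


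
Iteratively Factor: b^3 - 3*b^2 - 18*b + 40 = (b - 2)*(b^2 - b - 20) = (b - 2)*(b + 4)*(b - 5)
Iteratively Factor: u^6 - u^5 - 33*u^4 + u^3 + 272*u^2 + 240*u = (u + 4)*(u^5 - 5*u^4 - 13*u^3 + 53*u^2 + 60*u) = u*(u + 4)*(u^4 - 5*u^3 - 13*u^2 + 53*u + 60) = u*(u + 3)*(u + 4)*(u^3 - 8*u^2 + 11*u + 20) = u*(u - 4)*(u + 3)*(u + 4)*(u^2 - 4*u - 5) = u*(u - 5)*(u - 4)*(u + 3)*(u + 4)*(u + 1)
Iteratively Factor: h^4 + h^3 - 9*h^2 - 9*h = (h)*(h^3 + h^2 - 9*h - 9) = h*(h + 1)*(h^2 - 9) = h*(h + 1)*(h + 3)*(h - 3)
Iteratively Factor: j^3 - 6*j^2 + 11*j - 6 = (j - 2)*(j^2 - 4*j + 3) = (j - 3)*(j - 2)*(j - 1)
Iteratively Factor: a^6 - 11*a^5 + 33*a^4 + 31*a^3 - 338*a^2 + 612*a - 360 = (a - 2)*(a^5 - 9*a^4 + 15*a^3 + 61*a^2 - 216*a + 180) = (a - 5)*(a - 2)*(a^4 - 4*a^3 - 5*a^2 + 36*a - 36) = (a - 5)*(a - 2)^2*(a^3 - 2*a^2 - 9*a + 18) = (a - 5)*(a - 2)^3*(a^2 - 9) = (a - 5)*(a - 2)^3*(a + 3)*(a - 3)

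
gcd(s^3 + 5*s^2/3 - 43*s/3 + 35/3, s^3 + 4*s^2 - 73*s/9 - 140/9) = s^2 + 8*s/3 - 35/3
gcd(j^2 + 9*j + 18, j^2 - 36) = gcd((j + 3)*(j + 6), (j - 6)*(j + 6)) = j + 6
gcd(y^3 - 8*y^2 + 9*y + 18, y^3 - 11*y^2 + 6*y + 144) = y - 6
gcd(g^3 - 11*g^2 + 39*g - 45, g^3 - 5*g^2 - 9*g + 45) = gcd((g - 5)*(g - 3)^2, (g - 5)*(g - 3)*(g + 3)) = g^2 - 8*g + 15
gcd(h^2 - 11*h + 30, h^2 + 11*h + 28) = 1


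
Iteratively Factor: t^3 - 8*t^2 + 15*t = (t - 5)*(t^2 - 3*t) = (t - 5)*(t - 3)*(t)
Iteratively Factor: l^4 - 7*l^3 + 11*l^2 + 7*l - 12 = (l - 1)*(l^3 - 6*l^2 + 5*l + 12) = (l - 4)*(l - 1)*(l^2 - 2*l - 3) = (l - 4)*(l - 1)*(l + 1)*(l - 3)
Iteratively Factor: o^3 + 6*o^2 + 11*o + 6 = (o + 2)*(o^2 + 4*o + 3) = (o + 1)*(o + 2)*(o + 3)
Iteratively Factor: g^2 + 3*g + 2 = (g + 2)*(g + 1)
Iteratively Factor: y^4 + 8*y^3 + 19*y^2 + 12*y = (y + 3)*(y^3 + 5*y^2 + 4*y) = (y + 3)*(y + 4)*(y^2 + y) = y*(y + 3)*(y + 4)*(y + 1)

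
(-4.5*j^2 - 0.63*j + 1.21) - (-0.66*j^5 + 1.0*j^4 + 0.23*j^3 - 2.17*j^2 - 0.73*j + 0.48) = 0.66*j^5 - 1.0*j^4 - 0.23*j^3 - 2.33*j^2 + 0.1*j + 0.73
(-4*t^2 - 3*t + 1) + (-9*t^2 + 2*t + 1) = -13*t^2 - t + 2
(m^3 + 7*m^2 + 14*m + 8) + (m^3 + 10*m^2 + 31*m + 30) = 2*m^3 + 17*m^2 + 45*m + 38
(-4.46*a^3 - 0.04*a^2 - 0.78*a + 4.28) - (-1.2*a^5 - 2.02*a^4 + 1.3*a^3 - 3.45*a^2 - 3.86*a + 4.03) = 1.2*a^5 + 2.02*a^4 - 5.76*a^3 + 3.41*a^2 + 3.08*a + 0.25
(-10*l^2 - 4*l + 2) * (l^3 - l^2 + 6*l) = -10*l^5 + 6*l^4 - 54*l^3 - 26*l^2 + 12*l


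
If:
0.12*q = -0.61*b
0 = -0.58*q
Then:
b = 0.00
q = 0.00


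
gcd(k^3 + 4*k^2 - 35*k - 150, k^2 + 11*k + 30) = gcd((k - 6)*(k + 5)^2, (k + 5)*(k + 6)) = k + 5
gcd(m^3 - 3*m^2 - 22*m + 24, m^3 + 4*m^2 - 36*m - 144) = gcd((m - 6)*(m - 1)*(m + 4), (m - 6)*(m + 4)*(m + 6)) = m^2 - 2*m - 24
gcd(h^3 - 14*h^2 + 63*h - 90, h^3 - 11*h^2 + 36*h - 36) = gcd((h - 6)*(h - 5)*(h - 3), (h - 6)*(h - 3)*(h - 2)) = h^2 - 9*h + 18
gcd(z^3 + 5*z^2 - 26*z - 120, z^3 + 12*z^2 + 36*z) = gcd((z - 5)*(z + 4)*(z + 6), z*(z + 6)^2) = z + 6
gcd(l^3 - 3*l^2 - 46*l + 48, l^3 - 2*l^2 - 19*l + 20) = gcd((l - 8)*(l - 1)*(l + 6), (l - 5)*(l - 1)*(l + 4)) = l - 1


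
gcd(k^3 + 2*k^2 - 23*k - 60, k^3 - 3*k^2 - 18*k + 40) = k^2 - k - 20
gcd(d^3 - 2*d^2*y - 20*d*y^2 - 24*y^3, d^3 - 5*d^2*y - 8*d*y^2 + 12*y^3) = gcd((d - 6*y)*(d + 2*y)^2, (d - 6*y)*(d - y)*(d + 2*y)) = -d^2 + 4*d*y + 12*y^2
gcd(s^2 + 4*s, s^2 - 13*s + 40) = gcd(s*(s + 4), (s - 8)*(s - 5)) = 1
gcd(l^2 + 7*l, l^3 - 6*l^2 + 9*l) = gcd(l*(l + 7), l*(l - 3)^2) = l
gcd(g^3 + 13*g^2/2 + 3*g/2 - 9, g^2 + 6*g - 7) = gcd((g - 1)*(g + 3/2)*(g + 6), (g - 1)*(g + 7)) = g - 1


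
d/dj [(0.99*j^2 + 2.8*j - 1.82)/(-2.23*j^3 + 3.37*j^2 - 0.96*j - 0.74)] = (2.2077*j^4 + 12.488*j^3 - 22.5622*j^2 + 10.8016*j - 3.8192)/(4.9729*j^6 - 15.0302*j^5 + 15.6385*j^4 - 3.17*j^3 - 4.066*j^2 + 1.4208*j + 0.5476)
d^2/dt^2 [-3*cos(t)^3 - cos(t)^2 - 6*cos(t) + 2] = 33*cos(t)/4 + 2*cos(2*t) + 27*cos(3*t)/4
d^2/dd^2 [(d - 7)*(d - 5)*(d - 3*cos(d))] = 3*d^2*cos(d) + 12*d*sin(d) - 36*d*cos(d) + 6*d - 72*sin(d) + 99*cos(d) - 24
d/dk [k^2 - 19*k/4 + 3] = 2*k - 19/4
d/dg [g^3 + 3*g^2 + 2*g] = 3*g^2 + 6*g + 2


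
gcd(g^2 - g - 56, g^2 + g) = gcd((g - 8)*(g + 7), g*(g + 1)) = 1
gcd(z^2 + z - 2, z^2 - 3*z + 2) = z - 1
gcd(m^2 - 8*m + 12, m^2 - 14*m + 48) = m - 6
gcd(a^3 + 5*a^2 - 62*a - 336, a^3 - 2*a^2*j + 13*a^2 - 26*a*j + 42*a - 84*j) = a^2 + 13*a + 42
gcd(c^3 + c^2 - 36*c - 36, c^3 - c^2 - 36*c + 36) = c^2 - 36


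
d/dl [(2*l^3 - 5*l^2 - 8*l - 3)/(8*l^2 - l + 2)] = (16*l^4 - 4*l^3 + 81*l^2 + 28*l - 19)/(64*l^4 - 16*l^3 + 33*l^2 - 4*l + 4)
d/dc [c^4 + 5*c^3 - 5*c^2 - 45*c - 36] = 4*c^3 + 15*c^2 - 10*c - 45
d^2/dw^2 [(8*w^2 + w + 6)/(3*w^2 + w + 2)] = 6*w*(-5*w^2 + 6*w + 12)/(27*w^6 + 27*w^5 + 63*w^4 + 37*w^3 + 42*w^2 + 12*w + 8)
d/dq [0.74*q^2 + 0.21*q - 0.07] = 1.48*q + 0.21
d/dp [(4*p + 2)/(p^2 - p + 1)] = 2*(-2*p^2 - 2*p + 3)/(p^4 - 2*p^3 + 3*p^2 - 2*p + 1)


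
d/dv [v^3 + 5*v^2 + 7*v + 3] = 3*v^2 + 10*v + 7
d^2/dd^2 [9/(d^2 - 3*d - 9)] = 18*(d^2 - 3*d - (2*d - 3)^2 - 9)/(-d^2 + 3*d + 9)^3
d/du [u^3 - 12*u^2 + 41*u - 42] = 3*u^2 - 24*u + 41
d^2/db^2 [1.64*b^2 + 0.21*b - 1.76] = 3.28000000000000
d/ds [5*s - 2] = 5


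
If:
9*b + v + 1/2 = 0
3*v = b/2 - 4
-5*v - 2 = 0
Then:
No Solution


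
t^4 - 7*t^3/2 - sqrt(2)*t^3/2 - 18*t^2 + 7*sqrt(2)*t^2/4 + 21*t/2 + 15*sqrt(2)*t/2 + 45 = (t - 6)*(t + 5/2)*(t - 3*sqrt(2)/2)*(t + sqrt(2))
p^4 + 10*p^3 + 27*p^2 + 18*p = p*(p + 1)*(p + 3)*(p + 6)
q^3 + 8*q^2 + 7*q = q*(q + 1)*(q + 7)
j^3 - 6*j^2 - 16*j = j*(j - 8)*(j + 2)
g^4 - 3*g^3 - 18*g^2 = g^2*(g - 6)*(g + 3)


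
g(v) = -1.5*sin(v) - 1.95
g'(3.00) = 1.48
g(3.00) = -2.16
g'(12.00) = -1.27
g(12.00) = -1.15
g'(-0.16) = -1.48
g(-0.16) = -1.71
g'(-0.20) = -1.47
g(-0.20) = -1.65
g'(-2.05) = 0.69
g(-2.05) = -0.62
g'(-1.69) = 0.18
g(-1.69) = -0.46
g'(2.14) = 0.81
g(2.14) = -3.21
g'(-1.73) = 0.24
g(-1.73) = -0.47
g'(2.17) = 0.85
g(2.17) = -3.19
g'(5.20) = -0.70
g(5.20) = -0.62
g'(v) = -1.5*cos(v)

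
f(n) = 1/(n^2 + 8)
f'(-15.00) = 0.00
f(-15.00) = 0.00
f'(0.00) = 0.00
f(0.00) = 0.12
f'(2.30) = -0.03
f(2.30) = 0.08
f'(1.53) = -0.03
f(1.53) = 0.10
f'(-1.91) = 0.03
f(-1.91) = 0.09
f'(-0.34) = 0.01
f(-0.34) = 0.12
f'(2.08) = -0.03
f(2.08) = 0.08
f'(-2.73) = 0.02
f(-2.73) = 0.06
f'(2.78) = -0.02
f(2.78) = 0.06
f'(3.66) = -0.02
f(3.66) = 0.05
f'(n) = -2*n/(n^2 + 8)^2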